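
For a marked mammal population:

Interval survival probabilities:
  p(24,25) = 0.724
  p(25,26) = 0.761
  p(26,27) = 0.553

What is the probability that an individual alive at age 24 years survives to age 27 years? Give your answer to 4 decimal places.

0.3047

The overall survival probability is 0.724 × 0.761 × 0.553.
= 0.304683.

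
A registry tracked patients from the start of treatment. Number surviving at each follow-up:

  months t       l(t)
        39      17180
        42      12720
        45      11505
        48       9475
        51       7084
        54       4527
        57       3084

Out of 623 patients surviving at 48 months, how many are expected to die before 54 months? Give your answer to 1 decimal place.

325.3

The relevant probability is 1 − 4527/9475 = 0.522216.
Expected number = 623 × 0.522216 = 325.3.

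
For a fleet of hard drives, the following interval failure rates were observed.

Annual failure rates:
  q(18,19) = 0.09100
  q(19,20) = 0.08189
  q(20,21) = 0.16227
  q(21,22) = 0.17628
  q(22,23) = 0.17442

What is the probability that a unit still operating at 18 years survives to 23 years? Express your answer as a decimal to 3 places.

0.475

P(survive 18→23) = (1 − 0.09100) × (1 − 0.08189) × (1 − 0.16227) × (1 − 0.17628) × (1 − 0.17442).
= 0.90900 × 0.91811 × 0.83773 × 0.82372 × 0.82558 = 0.475446.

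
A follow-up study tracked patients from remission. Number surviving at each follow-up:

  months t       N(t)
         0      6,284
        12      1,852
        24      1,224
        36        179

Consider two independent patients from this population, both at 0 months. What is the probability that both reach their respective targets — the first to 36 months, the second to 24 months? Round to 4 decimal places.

0.0055

p₁ = N(36)/N(0) = 179/6,284 = 0.028485; p₂ = N(24)/N(0) = 1,224/6,284 = 0.194780.
P(both) = p₁ × p₂ = 0.028485 × 0.194780 = 0.005548.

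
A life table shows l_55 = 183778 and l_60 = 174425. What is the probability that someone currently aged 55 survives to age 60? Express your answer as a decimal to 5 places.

0.94911

We want 5p55 = l_60/l_55.
The conditional survival probability is l_60/l_55 = 174425/183778 = 0.949107.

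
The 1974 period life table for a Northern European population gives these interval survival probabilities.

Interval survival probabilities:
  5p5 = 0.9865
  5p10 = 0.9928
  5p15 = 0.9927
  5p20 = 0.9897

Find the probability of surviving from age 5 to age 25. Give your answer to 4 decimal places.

Survival from 5 to 25 is the product of surviving each interval: 0.9865 × 0.9928 × 0.9927 × 0.9897.
= 0.962233.

0.9622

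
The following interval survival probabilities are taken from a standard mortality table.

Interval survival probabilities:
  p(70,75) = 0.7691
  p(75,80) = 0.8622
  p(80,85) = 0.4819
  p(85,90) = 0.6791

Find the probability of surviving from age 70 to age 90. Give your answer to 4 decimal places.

Survival from 70 to 90 is the product of surviving each interval: 0.7691 × 0.8622 × 0.4819 × 0.6791.
= 0.217011.

0.2170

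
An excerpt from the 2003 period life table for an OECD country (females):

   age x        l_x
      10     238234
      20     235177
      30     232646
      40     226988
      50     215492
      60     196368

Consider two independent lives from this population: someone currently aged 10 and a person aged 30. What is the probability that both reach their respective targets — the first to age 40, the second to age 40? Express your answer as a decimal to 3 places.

p₁ = l_40/l_10 = 226988/238234 = 0.952794; p₂ = l_40/l_30 = 226988/232646 = 0.975680.
P(both) = p₁ × p₂ = 0.952794 × 0.975680 = 0.929622.

0.930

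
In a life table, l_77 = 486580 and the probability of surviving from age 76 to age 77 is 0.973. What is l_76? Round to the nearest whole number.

l_76 = l_77 / p = 486580 / 0.973 = 500082.

500082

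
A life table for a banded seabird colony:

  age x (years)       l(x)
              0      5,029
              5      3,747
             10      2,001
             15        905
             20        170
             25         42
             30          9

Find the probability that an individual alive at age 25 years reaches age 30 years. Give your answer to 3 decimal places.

The conditional survival probability is l(30)/l(25) = 9/42 = 0.214286.

0.214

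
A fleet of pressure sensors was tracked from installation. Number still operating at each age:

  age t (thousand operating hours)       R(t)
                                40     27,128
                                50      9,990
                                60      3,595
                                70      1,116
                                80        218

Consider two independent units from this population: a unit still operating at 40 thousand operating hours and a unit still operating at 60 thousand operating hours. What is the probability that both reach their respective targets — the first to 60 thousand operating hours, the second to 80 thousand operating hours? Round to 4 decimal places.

p₁ = R(60)/R(40) = 3,595/27,128 = 0.132520; p₂ = R(80)/R(60) = 218/3,595 = 0.060640.
P(both) = p₁ × p₂ = 0.132520 × 0.060640 = 0.008036.

0.0080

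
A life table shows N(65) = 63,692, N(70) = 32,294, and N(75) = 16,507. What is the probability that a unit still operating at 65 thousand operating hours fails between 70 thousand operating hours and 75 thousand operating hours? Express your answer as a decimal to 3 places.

0.248

This is the probability of reaching 70 but not 75, conditional on being operational at 65: (N(70) − N(75)) / N(65).
= (32,294 − 16,507) / 63,692 = 15,787 / 63,692 = 0.247865.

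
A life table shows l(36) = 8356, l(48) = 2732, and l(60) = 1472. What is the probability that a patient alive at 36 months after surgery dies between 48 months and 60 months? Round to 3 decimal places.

This is the probability of reaching 48 but not 60, conditional on being alive at 36: (l(48) − l(60)) / l(36).
= (2732 − 1472) / 8356 = 1260 / 8356 = 0.150790.

0.151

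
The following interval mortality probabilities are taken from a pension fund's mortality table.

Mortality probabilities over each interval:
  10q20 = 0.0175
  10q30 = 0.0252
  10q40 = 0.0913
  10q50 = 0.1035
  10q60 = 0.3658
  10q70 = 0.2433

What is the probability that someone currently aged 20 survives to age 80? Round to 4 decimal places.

0.3744

The overall survival probability is (1 − 0.0175) × (1 − 0.0252) × (1 − 0.0913) × (1 − 0.1035) × (1 − 0.3658) × (1 − 0.2433).
= 0.9825 × 0.9748 × 0.9087 × 0.8965 × 0.6342 × 0.7567 = 0.374428.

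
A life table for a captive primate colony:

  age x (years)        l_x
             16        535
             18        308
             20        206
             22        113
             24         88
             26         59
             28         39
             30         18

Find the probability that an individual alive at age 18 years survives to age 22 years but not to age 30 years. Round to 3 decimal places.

This is the probability of reaching 22 but not 30, conditional on being alive at 18: (l_22 − l_30) / l_18.
= (113 − 18) / 308 = 95 / 308 = 0.308442.

0.308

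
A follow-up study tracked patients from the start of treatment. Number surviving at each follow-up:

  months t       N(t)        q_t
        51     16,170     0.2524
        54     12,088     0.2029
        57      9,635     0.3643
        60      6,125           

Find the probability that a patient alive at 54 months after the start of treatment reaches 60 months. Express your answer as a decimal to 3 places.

The conditional survival probability is N(60)/N(54) = 6,125/12,088 = 0.506701.

0.507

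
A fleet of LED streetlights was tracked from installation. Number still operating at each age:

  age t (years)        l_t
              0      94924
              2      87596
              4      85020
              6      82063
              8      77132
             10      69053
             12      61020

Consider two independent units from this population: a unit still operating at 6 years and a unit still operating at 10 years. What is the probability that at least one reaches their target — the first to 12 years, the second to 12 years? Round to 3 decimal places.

0.970

p₁ = l_12/l_6 = 61020/82063 = 0.743575; p₂ = l_12/l_10 = 61020/69053 = 0.883669.
P(at least one) = 1 − (1−p₁)(1−p₂) = 1 − 0.256425 × 0.116331 = 0.970170.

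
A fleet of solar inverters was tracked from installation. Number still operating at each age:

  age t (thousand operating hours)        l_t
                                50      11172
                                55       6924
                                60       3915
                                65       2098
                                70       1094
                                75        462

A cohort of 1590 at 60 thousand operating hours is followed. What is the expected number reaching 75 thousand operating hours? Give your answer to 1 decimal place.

The relevant probability is 462/3915 = 0.118008.
Expected number = 1590 × 0.118008 = 187.6.

187.6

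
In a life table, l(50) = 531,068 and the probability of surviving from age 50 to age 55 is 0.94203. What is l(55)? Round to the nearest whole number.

500282

l(55) = l(50) × p = 531,068 × 0.94203 = 500282.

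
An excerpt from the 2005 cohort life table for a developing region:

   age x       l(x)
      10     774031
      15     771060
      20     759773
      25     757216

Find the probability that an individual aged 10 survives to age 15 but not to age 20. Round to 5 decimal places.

This is the probability of reaching 15 but not 20, conditional on being alive at 10: (l(15) − l(20)) / l(10).
= (771060 − 759773) / 774031 = 11287 / 774031 = 0.014582.

0.01458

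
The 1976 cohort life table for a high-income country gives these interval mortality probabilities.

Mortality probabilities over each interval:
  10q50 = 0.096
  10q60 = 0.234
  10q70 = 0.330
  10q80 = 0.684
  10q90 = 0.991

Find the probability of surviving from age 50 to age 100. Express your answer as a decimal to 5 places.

50p50 = (1 − 0.096) × (1 − 0.234) × (1 − 0.330) × (1 − 0.684) × (1 − 0.991).
= 0.904 × 0.766 × 0.670 × 0.316 × 0.009 = 0.001319.

0.00132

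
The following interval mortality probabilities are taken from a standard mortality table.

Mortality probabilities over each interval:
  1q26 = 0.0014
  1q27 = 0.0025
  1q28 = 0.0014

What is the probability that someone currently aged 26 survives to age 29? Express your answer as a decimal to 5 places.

The overall survival probability is (1 − 0.0014) × (1 − 0.0025) × (1 − 0.0014).
= 0.9986 × 0.9975 × 0.9986 = 0.994709.

0.99471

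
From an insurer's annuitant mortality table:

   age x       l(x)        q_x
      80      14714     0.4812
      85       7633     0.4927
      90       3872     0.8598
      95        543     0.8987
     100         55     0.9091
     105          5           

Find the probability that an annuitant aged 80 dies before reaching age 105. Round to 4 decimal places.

P(die before 105 | alive at 80) = 1 − l(105)/l(80) = 1 − 5/14714 = (14709)/14714 = 0.999660.

0.9997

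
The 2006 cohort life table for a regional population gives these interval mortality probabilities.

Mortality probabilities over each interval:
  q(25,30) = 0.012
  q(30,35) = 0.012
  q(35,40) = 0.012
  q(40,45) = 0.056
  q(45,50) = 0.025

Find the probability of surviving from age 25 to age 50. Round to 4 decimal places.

0.8877

Survival from 25 to 50 is the product of surviving each interval: (1 − 0.012) × (1 − 0.012) × (1 − 0.012) × (1 − 0.056) × (1 − 0.025).
= 0.988 × 0.988 × 0.988 × 0.944 × 0.975 = 0.887662.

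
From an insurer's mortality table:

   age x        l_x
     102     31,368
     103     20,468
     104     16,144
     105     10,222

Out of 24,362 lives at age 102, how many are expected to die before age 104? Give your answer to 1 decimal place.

The relevant probability is 1 − 16,144/31,368 = 0.485335.
Expected number = 24,362 × 0.485335 = 11823.7.

11823.7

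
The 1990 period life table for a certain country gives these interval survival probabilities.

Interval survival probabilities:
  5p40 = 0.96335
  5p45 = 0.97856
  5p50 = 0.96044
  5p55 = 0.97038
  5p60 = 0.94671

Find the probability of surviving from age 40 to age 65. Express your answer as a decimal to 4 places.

25p40 = 0.96335 × 0.97856 × 0.96044 × 0.97038 × 0.94671.
= 0.831765.

0.8318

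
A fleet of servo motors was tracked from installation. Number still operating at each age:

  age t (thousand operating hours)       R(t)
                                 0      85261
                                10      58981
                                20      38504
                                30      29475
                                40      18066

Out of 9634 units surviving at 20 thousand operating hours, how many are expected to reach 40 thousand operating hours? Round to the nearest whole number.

The relevant probability is 18066/38504 = 0.469198.
Expected number = 9634 × 0.469198 = 4520.

4520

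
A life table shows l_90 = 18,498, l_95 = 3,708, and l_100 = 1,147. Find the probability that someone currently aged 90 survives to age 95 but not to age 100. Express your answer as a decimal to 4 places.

This is the probability of reaching 95 but not 100, conditional on being alive at 90: (l_95 − l_100) / l_90.
= (3,708 − 1,147) / 18,498 = 2,561 / 18,498 = 0.138447.

0.1384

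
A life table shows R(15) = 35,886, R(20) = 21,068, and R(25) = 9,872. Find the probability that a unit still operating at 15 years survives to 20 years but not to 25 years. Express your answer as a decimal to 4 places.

0.3120

This is the probability of reaching 20 but not 25, conditional on being operational at 15: (R(20) − R(25)) / R(15).
= (21,068 − 9,872) / 35,886 = 11,196 / 35,886 = 0.311988.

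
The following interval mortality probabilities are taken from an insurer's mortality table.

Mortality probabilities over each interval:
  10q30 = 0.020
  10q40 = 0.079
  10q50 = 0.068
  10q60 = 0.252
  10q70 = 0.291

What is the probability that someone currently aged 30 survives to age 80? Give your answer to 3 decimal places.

50p30 = (1 − 0.020) × (1 − 0.079) × (1 − 0.068) × (1 − 0.252) × (1 − 0.291).
= 0.980 × 0.921 × 0.932 × 0.748 × 0.709 = 0.446118.

0.446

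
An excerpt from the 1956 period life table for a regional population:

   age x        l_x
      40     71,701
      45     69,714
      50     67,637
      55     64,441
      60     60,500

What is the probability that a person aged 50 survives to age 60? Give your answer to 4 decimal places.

0.8945

We want 10p50 = l_60/l_50.
The conditional survival probability is l_60/l_50 = 60,500/67,637 = 0.894481.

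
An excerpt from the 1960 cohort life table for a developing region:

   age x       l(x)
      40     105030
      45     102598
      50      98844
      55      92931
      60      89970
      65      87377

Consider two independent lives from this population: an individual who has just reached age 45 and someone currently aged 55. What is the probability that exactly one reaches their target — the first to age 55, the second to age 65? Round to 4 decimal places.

p₁ = l(55)/l(45) = 92931/102598 = 0.905778; p₂ = l(65)/l(55) = 87377/92931 = 0.940235.
P(exactly one) = p₁(1−p₂) + (1−p₁)p₂ = 0.054134 + 0.088591 = 0.142725.

0.1427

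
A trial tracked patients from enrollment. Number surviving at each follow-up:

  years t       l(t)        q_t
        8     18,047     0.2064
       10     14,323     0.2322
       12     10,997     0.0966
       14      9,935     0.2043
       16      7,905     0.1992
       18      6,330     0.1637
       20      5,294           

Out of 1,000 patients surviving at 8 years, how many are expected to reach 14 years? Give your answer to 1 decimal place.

550.5

The relevant probability is 9,935/18,047 = 0.550507.
Expected number = 1,000 × 0.550507 = 550.5.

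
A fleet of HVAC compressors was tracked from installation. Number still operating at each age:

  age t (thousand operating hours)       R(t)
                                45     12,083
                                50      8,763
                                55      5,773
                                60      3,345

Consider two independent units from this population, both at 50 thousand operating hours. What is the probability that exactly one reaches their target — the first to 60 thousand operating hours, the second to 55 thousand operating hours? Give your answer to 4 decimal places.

p₁ = R(60)/R(50) = 3,345/8,763 = 0.381719; p₂ = R(55)/R(50) = 5,773/8,763 = 0.658793.
P(exactly one) = p₁(1−p₂) + (1−p₁)p₂ = 0.130245 + 0.407319 = 0.537564.

0.5376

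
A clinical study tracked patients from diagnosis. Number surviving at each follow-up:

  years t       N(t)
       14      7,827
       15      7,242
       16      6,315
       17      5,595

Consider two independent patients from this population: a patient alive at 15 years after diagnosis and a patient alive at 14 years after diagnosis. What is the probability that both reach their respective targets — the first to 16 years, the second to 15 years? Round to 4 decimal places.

0.8068

p₁ = N(16)/N(15) = 6,315/7,242 = 0.871997; p₂ = N(15)/N(14) = 7,242/7,827 = 0.925259.
P(both) = p₁ × p₂ = 0.871997 × 0.925259 = 0.806823.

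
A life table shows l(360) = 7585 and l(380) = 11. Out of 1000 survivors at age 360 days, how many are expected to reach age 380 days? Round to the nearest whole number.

1

The relevant probability is 11/7585 = 0.001450.
Expected number = 1000 × 0.001450 = 1.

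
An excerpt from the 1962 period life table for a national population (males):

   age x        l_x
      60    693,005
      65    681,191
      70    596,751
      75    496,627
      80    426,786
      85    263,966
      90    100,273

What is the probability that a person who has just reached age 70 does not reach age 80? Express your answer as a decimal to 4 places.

P(die before 80 | alive at 70) = 1 − l_80/l_70 = 1 − 426,786/596,751 = (169,965)/596,751 = 0.284817.

0.2848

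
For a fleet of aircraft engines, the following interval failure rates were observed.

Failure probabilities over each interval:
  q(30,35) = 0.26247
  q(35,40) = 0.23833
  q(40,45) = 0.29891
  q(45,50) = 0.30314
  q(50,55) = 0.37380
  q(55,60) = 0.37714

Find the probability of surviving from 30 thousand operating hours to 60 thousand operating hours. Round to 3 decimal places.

Survival from 30 to 60 is the product of surviving each interval: (1 − 0.26247) × (1 − 0.23833) × (1 − 0.29891) × (1 − 0.30314) × (1 − 0.37380) × (1 − 0.37714).
= 0.73753 × 0.76167 × 0.70109 × 0.69686 × 0.62620 × 0.62286 = 0.107046.

0.107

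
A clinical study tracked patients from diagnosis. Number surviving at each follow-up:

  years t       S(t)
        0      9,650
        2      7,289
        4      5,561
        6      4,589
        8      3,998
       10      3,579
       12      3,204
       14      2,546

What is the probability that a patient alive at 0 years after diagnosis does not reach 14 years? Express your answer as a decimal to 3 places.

0.736

P(die before 14 | alive at 0) = 1 − S(14)/S(0) = 1 − 2,546/9,650 = (7,104)/9,650 = 0.736166.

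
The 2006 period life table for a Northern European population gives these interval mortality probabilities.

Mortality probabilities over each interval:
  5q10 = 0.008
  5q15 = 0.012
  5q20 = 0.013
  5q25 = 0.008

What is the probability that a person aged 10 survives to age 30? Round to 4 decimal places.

Survival from 10 to 30 is the product of surviving each interval: (1 − 0.008) × (1 − 0.012) × (1 − 0.013) × (1 − 0.008).
= 0.992 × 0.988 × 0.987 × 0.992 = 0.959616.

0.9596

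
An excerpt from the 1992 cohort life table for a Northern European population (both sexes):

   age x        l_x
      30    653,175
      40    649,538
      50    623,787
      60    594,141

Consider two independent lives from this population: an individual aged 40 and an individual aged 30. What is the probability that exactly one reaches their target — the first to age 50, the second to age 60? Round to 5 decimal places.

0.12286

p₁ = l_50/l_40 = 623,787/649,538 = 0.960355; p₂ = l_60/l_30 = 594,141/653,175 = 0.909620.
P(exactly one) = p₁(1−p₂) + (1−p₁)p₂ = 0.086797 + 0.036062 = 0.122859.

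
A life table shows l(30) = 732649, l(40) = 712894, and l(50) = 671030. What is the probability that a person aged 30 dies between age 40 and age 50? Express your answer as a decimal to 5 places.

This is the probability of reaching 40 but not 50, conditional on being alive at 30: (l(40) − l(50)) / l(30).
= (712894 − 671030) / 732649 = 41864 / 732649 = 0.057141.

0.05714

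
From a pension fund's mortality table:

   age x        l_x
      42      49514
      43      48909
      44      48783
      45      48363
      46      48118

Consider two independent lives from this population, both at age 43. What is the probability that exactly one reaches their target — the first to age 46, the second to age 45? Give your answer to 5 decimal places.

0.02698

p₁ = l_46/l_43 = 48118/48909 = 0.983827; p₂ = l_45/l_43 = 48363/48909 = 0.988836.
P(exactly one) = p₁(1−p₂) + (1−p₁)p₂ = 0.010983 + 0.015992 = 0.026976.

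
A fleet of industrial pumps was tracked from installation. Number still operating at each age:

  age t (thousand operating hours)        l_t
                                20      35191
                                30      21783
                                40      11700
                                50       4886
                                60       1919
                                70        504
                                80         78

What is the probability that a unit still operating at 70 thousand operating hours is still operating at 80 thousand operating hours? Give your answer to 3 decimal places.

0.155

The conditional survival probability is l_80/l_70 = 78/504 = 0.154762.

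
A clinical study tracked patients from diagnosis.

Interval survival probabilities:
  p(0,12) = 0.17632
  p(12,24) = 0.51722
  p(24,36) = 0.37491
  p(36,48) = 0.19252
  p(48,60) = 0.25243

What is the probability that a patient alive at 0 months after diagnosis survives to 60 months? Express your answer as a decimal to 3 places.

0.002

The overall survival probability is 0.17632 × 0.51722 × 0.37491 × 0.19252 × 0.25243.
= 0.001662.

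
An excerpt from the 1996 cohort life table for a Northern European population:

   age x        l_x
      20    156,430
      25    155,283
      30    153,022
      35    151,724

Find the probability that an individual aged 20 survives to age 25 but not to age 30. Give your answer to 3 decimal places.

0.014

We want 5|5q20 = (l_25 − l_30)/l_20.
This is the probability of reaching 25 but not 30, conditional on being alive at 20: (l_25 − l_30) / l_20.
= (155,283 − 153,022) / 156,430 = 2,261 / 156,430 = 0.014454.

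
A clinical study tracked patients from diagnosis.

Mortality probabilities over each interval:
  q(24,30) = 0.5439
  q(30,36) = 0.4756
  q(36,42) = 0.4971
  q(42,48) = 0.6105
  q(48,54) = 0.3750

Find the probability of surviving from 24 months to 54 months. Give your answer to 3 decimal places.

Survival from 24 to 54 is the product of surviving each interval: (1 − 0.5439) × (1 − 0.4756) × (1 − 0.4971) × (1 − 0.6105) × (1 − 0.3750).
= 0.4561 × 0.5244 × 0.5029 × 0.3895 × 0.6250 = 0.029281.

0.029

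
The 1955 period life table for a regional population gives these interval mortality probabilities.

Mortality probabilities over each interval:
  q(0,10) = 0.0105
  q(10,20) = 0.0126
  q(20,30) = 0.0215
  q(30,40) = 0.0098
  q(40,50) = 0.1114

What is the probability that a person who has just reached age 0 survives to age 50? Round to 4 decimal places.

0.8412

Survival from 0 to 50 is the product of surviving each interval: (1 − 0.0105) × (1 − 0.0126) × (1 − 0.0215) × (1 − 0.0098) × (1 − 0.1114).
= 0.9895 × 0.9874 × 0.9785 × 0.9902 × 0.8886 = 0.841199.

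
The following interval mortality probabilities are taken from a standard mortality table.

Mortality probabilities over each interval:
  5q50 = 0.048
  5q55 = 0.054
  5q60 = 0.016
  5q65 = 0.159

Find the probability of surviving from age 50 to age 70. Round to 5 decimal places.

Chaining the interval survival probabilities: (1 − 0.048) × (1 − 0.054) × (1 − 0.016) × (1 − 0.159).
= 0.952 × 0.946 × 0.984 × 0.841 = 0.745280.

0.74528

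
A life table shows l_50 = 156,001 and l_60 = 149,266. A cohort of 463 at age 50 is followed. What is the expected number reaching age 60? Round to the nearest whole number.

443

The relevant probability is 149,266/156,001 = 0.956827.
Expected number = 463 × 0.956827 = 443.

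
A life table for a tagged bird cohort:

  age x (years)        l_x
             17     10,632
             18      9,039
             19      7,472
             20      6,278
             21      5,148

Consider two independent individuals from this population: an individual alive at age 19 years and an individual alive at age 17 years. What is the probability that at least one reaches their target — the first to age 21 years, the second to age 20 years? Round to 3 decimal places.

p₁ = l_21/l_19 = 5,148/7,472 = 0.688972; p₂ = l_20/l_17 = 6,278/10,632 = 0.590482.
P(at least one) = 1 − (1−p₁)(1−p₂) = 1 − 0.311028 × 0.409518 = 0.872628.

0.873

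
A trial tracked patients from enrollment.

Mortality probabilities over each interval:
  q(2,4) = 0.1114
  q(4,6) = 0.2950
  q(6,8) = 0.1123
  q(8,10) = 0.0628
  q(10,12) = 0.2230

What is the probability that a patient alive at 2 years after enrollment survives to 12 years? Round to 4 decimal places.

Chaining the interval survival probabilities: (1 − 0.1114) × (1 − 0.2950) × (1 − 0.1123) × (1 − 0.0628) × (1 − 0.2230).
= 0.8886 × 0.7050 × 0.8877 × 0.9372 × 0.7770 = 0.404963.

0.4050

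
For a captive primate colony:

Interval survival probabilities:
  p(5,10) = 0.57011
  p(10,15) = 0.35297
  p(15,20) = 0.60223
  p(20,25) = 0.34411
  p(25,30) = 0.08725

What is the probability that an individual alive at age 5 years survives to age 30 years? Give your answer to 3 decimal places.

Chaining the interval survival probabilities: 0.57011 × 0.35297 × 0.60223 × 0.34411 × 0.08725.
= 0.003638.

0.004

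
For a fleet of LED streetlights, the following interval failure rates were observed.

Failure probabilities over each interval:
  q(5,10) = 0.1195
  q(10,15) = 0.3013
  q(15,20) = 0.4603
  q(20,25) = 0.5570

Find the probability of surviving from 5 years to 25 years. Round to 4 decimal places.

Survival from 5 to 25 is the product of surviving each interval: (1 − 0.1195) × (1 − 0.3013) × (1 − 0.4603) × (1 − 0.5570).
= 0.8805 × 0.6987 × 0.5397 × 0.4430 = 0.147088.

0.1471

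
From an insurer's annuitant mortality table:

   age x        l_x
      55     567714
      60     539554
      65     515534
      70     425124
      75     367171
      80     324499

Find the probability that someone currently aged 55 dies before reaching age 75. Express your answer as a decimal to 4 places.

P(die before 75 | alive at 55) = 1 − l_75/l_55 = 1 − 367171/567714 = (200543)/567714 = 0.353247.

0.3532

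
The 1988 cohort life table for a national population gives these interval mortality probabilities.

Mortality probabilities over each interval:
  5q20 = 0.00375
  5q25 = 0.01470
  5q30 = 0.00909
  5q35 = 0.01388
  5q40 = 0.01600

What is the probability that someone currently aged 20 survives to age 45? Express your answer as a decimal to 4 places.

25p20 = (1 − 0.00375) × (1 − 0.01470) × (1 − 0.00909) × (1 − 0.01388) × (1 − 0.01600).
= 0.99625 × 0.98530 × 0.99091 × 0.98612 × 0.98400 = 0.943835.

0.9438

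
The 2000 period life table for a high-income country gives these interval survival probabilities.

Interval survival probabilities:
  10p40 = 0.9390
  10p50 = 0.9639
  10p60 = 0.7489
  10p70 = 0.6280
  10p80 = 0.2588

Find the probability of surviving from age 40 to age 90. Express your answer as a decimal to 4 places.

Chaining the interval survival probabilities: 0.9390 × 0.9639 × 0.7489 × 0.6280 × 0.2588.
= 0.110165.

0.1102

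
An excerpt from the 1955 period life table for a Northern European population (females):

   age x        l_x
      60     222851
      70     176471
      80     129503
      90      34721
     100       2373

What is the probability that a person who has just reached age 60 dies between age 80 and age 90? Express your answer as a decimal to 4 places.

We want 20|10q60 = (l_80 − l_90)/l_60.
This is the probability of reaching 80 but not 90, conditional on being alive at 60: (l_80 − l_90) / l_60.
= (129503 − 34721) / 222851 = 94782 / 222851 = 0.425316.

0.4253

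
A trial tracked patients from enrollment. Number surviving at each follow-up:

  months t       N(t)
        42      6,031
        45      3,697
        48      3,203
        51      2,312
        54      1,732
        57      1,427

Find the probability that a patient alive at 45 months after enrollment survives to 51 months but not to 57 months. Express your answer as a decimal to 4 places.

0.2394

This is the probability of reaching 51 but not 57, conditional on being alive at 45: (N(51) − N(57)) / N(45).
= (2,312 − 1,427) / 3,697 = 885 / 3,697 = 0.239383.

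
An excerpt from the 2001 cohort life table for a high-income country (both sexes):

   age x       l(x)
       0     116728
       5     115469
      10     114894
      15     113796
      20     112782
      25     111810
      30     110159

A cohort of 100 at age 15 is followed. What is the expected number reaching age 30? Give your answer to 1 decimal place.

96.8

The relevant probability is 110159/113796 = 0.968039.
Expected number = 100 × 0.968039 = 96.8.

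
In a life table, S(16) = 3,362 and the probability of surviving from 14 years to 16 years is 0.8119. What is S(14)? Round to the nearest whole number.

4141

S(14) = S(16) / p = 3,362 / 0.8119 = 4141.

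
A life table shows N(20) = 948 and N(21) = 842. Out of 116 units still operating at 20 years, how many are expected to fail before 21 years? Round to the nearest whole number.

13

The relevant probability is 1 − 842/948 = 0.111814.
Expected number = 116 × 0.111814 = 13.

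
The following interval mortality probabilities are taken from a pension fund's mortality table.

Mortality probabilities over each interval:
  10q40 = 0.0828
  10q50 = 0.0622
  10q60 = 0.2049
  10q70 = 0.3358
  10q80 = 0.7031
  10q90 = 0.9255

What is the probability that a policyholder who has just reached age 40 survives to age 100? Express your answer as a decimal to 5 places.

0.01005

60p40 = (1 − 0.0828) × (1 − 0.0622) × (1 − 0.2049) × (1 − 0.3358) × (1 − 0.7031) × (1 − 0.9255).
= 0.9172 × 0.9378 × 0.7951 × 0.6642 × 0.2969 × 0.0745 = 0.010048.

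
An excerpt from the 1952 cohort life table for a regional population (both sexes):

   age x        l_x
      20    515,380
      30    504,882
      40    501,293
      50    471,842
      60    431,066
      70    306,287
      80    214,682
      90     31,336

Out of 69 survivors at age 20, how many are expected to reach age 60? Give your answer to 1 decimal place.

The relevant probability is 431,066/515,380 = 0.836404.
Expected number = 69 × 0.836404 = 57.7.

57.7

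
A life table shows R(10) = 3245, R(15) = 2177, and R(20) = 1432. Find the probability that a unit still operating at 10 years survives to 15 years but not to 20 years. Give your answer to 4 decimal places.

0.2296

This is the probability of reaching 15 but not 20, conditional on being operational at 10: (R(15) − R(20)) / R(10).
= (2177 − 1432) / 3245 = 745 / 3245 = 0.229584.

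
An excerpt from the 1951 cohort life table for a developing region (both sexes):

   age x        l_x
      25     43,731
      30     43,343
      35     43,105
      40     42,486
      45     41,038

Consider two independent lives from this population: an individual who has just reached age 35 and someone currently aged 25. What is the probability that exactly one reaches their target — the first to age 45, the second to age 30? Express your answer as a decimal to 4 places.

0.0560

p₁ = l_45/l_35 = 41,038/43,105 = 0.952047; p₂ = l_30/l_25 = 43,343/43,731 = 0.991128.
P(exactly one) = p₁(1−p₂) + (1−p₁)p₂ = 0.008447 + 0.047528 = 0.055974.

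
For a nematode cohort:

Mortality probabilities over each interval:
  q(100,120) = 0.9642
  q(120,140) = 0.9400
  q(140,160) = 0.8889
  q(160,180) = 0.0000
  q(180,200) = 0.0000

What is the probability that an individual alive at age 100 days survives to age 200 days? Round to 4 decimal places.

0.0002

Survival from 100 to 200 is the product of surviving each interval: (1 − 0.9642) × (1 − 0.9400) × (1 − 0.8889) × (1 − 0.0000) × (1 − 0.0000).
= 0.0358 × 0.0600 × 0.1111 × 1.0000 × 1.0000 = 0.000239.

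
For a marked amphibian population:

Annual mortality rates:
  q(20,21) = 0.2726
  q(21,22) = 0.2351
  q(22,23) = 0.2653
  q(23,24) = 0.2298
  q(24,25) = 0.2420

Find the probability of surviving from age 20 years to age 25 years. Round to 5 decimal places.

0.23865

Survival from 20 to 25 is the product of surviving each interval: (1 − 0.2726) × (1 − 0.2351) × (1 − 0.2653) × (1 − 0.2298) × (1 − 0.2420).
= 0.7274 × 0.7649 × 0.7347 × 0.7702 × 0.7580 = 0.238650.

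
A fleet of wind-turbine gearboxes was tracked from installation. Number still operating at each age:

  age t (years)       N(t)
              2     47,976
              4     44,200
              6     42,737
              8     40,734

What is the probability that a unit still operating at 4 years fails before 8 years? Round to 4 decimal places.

0.0784

P(fail before 8 | operational at 4) = 1 − N(8)/N(4) = 1 − 40,734/44,200 = (3,466)/44,200 = 0.078416.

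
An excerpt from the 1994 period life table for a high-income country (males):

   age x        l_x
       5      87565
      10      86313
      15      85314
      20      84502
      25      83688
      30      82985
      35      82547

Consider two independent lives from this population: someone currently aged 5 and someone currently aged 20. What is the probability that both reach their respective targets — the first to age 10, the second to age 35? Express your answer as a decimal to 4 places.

0.9629

p₁ = l_10/l_5 = 86313/87565 = 0.985702; p₂ = l_35/l_20 = 82547/84502 = 0.976864.
P(both) = p₁ × p₂ = 0.985702 × 0.976864 = 0.962897.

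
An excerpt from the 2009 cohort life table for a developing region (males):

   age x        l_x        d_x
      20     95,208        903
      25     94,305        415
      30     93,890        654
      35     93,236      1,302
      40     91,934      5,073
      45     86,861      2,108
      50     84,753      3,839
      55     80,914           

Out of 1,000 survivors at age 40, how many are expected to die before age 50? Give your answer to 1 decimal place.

The relevant probability is 1 − 84,753/91,934 = 0.078110.
Expected number = 1,000 × 0.078110 = 78.1.

78.1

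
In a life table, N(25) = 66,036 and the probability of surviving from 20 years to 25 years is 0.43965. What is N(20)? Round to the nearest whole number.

150201

N(20) = N(25) / p = 66,036 / 0.43965 = 150201.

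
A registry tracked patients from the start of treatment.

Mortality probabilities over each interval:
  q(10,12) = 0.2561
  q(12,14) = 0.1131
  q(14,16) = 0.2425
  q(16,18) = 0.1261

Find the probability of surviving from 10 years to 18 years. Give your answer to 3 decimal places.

0.437

P(survive 10→18) = (1 − 0.2561) × (1 − 0.1131) × (1 − 0.2425) × (1 − 0.1261).
= 0.7439 × 0.8869 × 0.7575 × 0.8739 = 0.436751.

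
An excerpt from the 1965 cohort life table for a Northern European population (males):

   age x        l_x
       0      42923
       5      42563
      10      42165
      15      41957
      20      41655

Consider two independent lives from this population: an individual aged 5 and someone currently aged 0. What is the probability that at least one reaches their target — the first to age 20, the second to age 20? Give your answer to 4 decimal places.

0.9994

p₁ = l_20/l_5 = 41655/42563 = 0.978667; p₂ = l_20/l_0 = 41655/42923 = 0.970459.
P(at least one) = 1 − (1−p₁)(1−p₂) = 1 − 0.021333 × 0.029541 = 0.999370.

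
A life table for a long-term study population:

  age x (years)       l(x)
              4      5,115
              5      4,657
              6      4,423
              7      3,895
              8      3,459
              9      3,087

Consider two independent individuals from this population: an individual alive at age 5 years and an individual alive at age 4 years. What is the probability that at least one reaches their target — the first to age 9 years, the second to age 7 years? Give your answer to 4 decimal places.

0.9196

p₁ = l(9)/l(5) = 3,087/4,657 = 0.662873; p₂ = l(7)/l(4) = 3,895/5,115 = 0.761486.
P(at least one) = 1 − (1−p₁)(1−p₂) = 1 − 0.337127 × 0.238514 = 0.919590.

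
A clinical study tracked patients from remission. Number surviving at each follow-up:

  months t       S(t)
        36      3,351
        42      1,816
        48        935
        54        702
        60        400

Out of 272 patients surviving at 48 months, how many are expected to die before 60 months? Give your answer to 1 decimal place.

155.6

The relevant probability is 1 − 400/935 = 0.572193.
Expected number = 272 × 0.572193 = 155.6.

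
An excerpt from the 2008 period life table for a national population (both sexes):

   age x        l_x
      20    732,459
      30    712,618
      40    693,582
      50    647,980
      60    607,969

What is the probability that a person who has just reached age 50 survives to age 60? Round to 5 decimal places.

We want 10p50 = l_60/l_50.
The conditional survival probability is l_60/l_50 = 607,969/647,980 = 0.938253.

0.93825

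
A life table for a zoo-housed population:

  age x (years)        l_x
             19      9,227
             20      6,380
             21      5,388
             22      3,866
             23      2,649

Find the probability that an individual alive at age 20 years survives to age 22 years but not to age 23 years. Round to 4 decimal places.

This is the probability of reaching 22 but not 23, conditional on being alive at 20: (l_22 − l_23) / l_20.
= (3,866 − 2,649) / 6,380 = 1,217 / 6,380 = 0.190752.

0.1908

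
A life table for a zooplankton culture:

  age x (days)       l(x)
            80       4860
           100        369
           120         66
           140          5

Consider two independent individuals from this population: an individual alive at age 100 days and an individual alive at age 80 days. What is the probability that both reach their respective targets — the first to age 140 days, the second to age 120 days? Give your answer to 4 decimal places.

p₁ = l(140)/l(100) = 5/369 = 0.013550; p₂ = l(120)/l(80) = 66/4860 = 0.013580.
P(both) = p₁ × p₂ = 0.013550 × 0.013580 = 0.000184.

0.0002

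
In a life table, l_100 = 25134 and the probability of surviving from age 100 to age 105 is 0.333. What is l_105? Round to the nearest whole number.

8370

l_105 = l_100 × p = 25134 × 0.333 = 8370.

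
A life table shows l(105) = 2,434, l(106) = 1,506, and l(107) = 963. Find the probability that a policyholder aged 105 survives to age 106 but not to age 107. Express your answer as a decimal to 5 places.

This is the probability of reaching 106 but not 107, conditional on being alive at 105: (l(106) − l(107)) / l(105).
= (1,506 − 963) / 2,434 = 543 / 2,434 = 0.223090.

0.22309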